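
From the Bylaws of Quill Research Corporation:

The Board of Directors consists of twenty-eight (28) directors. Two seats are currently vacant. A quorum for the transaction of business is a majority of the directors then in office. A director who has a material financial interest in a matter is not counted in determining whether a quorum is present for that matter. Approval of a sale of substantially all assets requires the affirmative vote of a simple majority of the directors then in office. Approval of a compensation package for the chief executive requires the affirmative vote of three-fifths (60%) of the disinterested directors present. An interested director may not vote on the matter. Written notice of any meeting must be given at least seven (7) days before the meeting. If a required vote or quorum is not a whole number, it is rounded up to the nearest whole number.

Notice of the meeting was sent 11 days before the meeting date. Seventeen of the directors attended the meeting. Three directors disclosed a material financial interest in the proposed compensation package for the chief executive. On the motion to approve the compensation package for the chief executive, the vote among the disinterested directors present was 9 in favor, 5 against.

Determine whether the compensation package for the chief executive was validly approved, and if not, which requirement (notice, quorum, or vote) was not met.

Valid — all requirements satisfied.

Notice: 11 days given; 7 required (11 ≥ 7). Satisfied.
Quorum: 17 present, but the 3 interested directors do not count, leaving 14. Quorum is 14. Satisfied.
Vote: the compensation package for the chief executive requires three-fifths of the disinterested directors present (17 − 3 = 14). 3/5 of 14 = 8.40, rounded up to 9, so 9 affirmative votes are needed; 9 voted in favor. Satisfied.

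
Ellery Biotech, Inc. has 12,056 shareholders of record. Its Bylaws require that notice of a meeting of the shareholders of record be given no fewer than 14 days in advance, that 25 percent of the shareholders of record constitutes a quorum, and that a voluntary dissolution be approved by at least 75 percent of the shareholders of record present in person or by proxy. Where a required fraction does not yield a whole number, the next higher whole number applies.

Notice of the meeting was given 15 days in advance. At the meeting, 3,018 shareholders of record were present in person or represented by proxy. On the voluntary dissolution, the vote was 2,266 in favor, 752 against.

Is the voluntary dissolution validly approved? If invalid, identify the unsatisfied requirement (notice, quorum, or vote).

Valid — all requirements satisfied.

Notice: 15 days given; 14 required. Satisfied.
Quorum: 25% of 12,056 = 3,014; 3,018 present. Satisfied.
Vote: requires three-fourths of those present (3,018); 3/4 of 3018 = 2263.50, rounded up to 2264, so 2,264 needed; 2,266 in favor. Satisfied.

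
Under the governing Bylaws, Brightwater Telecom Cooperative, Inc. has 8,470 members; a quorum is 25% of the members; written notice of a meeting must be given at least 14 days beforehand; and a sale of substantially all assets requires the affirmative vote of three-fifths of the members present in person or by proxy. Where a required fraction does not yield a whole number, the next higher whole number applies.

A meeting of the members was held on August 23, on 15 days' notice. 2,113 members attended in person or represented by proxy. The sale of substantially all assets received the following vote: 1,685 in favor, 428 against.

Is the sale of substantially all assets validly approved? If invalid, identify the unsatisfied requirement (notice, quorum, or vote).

Notice: 15 days given; 14 required. Satisfied.
Quorum: 25% of 8,470 = 2,117.50, rounded up to 2,118; 2,113 present. Not satisfied.
Vote: requires three-fifths of those present (2,113); 3/5 of 2113 = 1267.80, rounded up to 1268, so 1,268 needed; 1,685 in favor. Satisfied.

Invalid — quorum requirement not satisfied.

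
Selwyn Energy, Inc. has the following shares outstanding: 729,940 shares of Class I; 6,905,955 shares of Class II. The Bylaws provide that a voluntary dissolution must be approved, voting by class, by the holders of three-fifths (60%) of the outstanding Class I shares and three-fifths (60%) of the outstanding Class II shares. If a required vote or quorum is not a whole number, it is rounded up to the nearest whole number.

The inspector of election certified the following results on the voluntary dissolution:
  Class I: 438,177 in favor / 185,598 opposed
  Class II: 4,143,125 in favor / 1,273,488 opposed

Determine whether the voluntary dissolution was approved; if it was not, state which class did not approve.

Not approved — the Class II shares did not give the required vote.

Class I: 3/5 of 729940 = 437964; 437,964 required, 438,177 in favor — approved.
Class II: 3/5 of 6905955 = 4143573; 4,143,573 required, 4,143,125 in favor — not approved.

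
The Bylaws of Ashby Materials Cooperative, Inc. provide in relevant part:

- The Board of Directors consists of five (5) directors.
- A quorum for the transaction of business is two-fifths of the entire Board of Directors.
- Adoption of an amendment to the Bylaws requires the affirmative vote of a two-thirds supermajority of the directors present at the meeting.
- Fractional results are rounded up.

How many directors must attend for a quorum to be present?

2

2/5 of 5 = 2.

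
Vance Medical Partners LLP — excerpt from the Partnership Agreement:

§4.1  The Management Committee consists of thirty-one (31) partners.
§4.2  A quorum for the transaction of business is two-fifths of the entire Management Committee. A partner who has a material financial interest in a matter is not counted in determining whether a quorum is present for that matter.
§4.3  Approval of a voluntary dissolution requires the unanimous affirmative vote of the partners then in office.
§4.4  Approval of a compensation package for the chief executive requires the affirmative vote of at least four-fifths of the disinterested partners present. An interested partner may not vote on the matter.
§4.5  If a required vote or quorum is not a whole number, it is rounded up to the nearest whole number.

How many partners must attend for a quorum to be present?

13

2/5 of 31 = 12.40, rounded up to 13.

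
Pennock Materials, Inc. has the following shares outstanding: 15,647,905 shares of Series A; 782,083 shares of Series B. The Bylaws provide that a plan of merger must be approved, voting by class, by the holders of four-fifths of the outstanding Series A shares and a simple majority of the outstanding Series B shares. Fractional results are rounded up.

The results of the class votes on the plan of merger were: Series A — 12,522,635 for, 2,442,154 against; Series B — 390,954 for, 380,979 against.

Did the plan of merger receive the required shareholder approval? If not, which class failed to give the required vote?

Not approved — the Series B shares did not give the required vote.

Series A: 4/5 of 15647905 = 12518324; 12,518,324 required, 12,522,635 in favor — approved.
Series B: a majority of 782083 is 391042; 391,042 required, 390,954 in favor — not approved.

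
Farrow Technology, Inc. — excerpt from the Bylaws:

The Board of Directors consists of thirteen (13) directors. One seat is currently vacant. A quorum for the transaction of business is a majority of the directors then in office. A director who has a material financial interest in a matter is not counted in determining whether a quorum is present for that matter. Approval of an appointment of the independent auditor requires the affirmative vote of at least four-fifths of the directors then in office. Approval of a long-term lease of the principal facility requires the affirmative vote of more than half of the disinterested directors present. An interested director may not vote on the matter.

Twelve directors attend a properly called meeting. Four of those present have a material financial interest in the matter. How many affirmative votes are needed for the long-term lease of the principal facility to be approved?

The long-term lease of the principal facility requires a majority of the disinterested directors present (12 − 4 = 8).
A majority of 8 is 5.

5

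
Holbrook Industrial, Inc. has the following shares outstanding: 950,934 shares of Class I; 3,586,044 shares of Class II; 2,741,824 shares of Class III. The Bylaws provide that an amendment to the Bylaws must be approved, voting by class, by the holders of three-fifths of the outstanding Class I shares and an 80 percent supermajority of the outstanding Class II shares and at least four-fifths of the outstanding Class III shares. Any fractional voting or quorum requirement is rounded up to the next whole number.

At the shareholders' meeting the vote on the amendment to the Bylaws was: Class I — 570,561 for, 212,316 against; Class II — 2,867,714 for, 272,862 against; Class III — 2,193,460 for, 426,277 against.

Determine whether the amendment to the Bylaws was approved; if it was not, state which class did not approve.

Not approved — the Class II shares did not give the required vote.

Class I: 3/5 of 950934 = 570560.40, rounded up to 570561; 570,561 required, 570,561 in favor — approved.
Class II: 4/5 of 3586044 = 2868835.20, rounded up to 2868836; 2,868,836 required, 2,867,714 in favor — not approved.
Class III: 4/5 of 2741824 = 2193459.20, rounded up to 2193460; 2,193,460 required, 2,193,460 in favor — approved.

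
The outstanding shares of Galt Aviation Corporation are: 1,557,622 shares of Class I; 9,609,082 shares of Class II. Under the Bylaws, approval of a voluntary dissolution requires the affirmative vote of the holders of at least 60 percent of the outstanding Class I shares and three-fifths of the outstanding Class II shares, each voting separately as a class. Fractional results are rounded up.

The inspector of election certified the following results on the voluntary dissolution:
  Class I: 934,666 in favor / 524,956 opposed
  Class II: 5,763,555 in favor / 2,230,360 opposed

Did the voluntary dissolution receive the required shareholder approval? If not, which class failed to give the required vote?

Not approved — the Class II shares did not give the required vote.

Class I: 3/5 of 1557622 = 934573.20, rounded up to 934574; 934,574 required, 934,666 in favor — approved.
Class II: 3/5 of 9609082 = 5765449.20, rounded up to 5765450; 5,765,450 required, 5,763,555 in favor — not approved.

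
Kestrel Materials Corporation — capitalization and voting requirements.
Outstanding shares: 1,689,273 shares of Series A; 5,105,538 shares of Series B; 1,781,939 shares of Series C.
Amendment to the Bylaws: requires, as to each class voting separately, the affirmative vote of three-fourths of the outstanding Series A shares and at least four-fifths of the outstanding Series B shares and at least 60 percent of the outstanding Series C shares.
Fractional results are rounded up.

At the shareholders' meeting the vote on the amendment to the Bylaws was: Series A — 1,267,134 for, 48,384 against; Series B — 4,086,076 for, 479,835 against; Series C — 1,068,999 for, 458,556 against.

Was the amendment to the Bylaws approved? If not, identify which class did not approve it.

Not approved — the Series C shares did not give the required vote.

Series A: 3/4 of 1689273 = 1266954.75, rounded up to 1266955; 1,266,955 required, 1,267,134 in favor — approved.
Series B: 4/5 of 5105538 = 4084430.40, rounded up to 4084431; 4,084,431 required, 4,086,076 in favor — approved.
Series C: 3/5 of 1781939 = 1069163.40, rounded up to 1069164; 1,069,164 required, 1,068,999 in favor — not approved.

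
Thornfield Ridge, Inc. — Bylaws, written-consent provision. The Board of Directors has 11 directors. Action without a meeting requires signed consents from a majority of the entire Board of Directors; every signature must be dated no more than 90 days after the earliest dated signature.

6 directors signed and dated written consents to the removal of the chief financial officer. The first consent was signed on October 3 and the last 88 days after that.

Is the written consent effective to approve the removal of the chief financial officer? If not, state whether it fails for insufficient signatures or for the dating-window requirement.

Effective — both the signature and dating-window requirements are satisfied.

Signatures required: a majority of 11 — a majority of 11 is 6, so 6 needed; 6 signed. Sufficient.
Dating window: the latest signature is 88 days after the earliest; the limit is 90 days. Within the window.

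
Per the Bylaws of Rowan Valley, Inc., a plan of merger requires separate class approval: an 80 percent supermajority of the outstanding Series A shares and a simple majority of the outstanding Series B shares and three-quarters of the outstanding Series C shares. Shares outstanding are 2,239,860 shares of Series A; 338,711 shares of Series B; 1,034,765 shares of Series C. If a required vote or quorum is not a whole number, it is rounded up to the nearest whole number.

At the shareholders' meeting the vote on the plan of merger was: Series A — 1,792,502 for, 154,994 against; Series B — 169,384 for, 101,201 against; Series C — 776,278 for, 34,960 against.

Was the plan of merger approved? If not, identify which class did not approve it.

Approved — every class gave the required vote.

Series A: 4/5 of 2239860 = 1791888; 1,791,888 required, 1,792,502 in favor — approved.
Series B: a majority of 338711 is 169356; 169,356 required, 169,384 in favor — approved.
Series C: 3/4 of 1034765 = 776073.75, rounded up to 776074; 776,074 required, 776,278 in favor — approved.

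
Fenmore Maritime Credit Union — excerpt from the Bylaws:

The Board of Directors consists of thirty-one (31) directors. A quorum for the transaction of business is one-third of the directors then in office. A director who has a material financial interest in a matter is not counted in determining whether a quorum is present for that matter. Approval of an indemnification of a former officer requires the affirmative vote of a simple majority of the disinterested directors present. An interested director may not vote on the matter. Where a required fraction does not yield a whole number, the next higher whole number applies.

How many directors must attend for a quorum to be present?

11

1/3 of 31 = 10.33, rounded up to 11.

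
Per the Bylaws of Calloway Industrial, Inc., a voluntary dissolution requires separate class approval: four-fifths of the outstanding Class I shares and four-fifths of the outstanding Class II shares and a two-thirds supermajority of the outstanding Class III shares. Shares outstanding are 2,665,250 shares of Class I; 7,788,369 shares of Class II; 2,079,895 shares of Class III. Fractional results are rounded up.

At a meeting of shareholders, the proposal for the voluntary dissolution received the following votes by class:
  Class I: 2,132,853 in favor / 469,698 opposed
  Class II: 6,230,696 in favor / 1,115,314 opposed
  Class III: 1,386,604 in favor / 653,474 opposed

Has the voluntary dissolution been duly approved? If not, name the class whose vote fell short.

Approved — every class gave the required vote.

Class I: 4/5 of 2665250 = 2132200; 2,132,200 required, 2,132,853 in favor — approved.
Class II: 4/5 of 7788369 = 6230695.20, rounded up to 6230696; 6,230,696 required, 6,230,696 in favor — approved.
Class III: 2/3 of 2079895 = 1386596.67, rounded up to 1386597; 1,386,597 required, 1,386,604 in favor — approved.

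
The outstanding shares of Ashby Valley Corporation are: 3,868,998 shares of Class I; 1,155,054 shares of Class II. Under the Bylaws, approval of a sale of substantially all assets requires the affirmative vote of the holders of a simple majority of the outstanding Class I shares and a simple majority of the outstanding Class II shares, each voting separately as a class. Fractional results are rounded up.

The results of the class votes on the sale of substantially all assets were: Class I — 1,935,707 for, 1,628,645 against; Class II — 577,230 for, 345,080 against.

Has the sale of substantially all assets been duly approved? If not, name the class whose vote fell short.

Class I: a majority of 3868998 is 1934500; 1,934,500 required, 1,935,707 in favor — approved.
Class II: a majority of 1155054 is 577528; 577,528 required, 577,230 in favor — not approved.

Not approved — the Class II shares did not give the required vote.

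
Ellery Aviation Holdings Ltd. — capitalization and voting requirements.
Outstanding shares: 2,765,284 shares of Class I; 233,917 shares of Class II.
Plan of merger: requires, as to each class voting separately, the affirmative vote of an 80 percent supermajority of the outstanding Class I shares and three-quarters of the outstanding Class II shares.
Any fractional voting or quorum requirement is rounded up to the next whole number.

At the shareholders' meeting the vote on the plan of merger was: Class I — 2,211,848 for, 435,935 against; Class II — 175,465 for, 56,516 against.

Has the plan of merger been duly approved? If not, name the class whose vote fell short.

Not approved — the Class I shares did not give the required vote.

Class I: 4/5 of 2765284 = 2212227.20, rounded up to 2212228; 2,212,228 required, 2,211,848 in favor — not approved.
Class II: 3/4 of 233917 = 175437.75, rounded up to 175438; 175,438 required, 175,465 in favor — approved.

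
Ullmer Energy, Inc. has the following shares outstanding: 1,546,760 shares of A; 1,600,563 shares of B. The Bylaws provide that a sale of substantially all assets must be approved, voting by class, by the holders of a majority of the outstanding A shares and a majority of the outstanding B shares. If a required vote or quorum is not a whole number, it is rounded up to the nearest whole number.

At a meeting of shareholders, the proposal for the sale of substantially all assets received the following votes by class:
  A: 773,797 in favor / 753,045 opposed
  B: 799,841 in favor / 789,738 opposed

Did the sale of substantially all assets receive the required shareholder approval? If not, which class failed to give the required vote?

A: a majority of 1546760 is 773381; 773,381 required, 773,797 in favor — approved.
B: a majority of 1600563 is 800282; 800,282 required, 799,841 in favor — not approved.

Not approved — the B shares did not give the required vote.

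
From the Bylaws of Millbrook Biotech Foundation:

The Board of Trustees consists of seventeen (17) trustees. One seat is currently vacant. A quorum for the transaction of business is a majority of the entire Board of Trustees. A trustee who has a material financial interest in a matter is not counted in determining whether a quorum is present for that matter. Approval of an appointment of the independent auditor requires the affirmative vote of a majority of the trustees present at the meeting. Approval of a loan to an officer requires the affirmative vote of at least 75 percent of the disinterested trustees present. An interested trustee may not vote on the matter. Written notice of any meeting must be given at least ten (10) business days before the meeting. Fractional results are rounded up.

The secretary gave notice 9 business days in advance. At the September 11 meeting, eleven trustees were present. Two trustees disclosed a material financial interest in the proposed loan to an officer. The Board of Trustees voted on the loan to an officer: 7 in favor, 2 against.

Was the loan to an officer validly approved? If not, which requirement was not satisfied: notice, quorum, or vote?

Notice: 9 business days given; 10 required (9 < 10). Not satisfied.
Quorum: 11 present, but the 2 interested trustees do not count, leaving 9. Quorum is 9. Satisfied.
Vote: the loan to an officer requires three-fourths of the disinterested trustees present (11 − 2 = 9). 3/4 of 9 = 6.75, rounded up to 7, so 7 affirmative votes are needed; 7 voted in favor. Satisfied.

Invalid — notice requirement not satisfied.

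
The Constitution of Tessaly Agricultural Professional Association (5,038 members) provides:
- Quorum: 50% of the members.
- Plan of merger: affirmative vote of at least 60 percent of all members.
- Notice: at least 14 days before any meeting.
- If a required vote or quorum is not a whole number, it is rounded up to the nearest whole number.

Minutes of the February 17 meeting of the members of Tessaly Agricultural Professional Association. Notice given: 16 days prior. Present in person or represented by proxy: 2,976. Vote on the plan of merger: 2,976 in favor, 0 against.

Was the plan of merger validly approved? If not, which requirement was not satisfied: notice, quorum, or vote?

Notice: 16 days given; 14 required. Satisfied.
Quorum: 50% of 5,038 = 2,519; 2,976 present. Satisfied.
Vote: requires three-fifths of all members (5,038); 3/5 of 5038 = 3022.80, rounded up to 3023, so 3,023 needed; 2,976 in favor. Not satisfied.

Invalid — vote requirement not satisfied.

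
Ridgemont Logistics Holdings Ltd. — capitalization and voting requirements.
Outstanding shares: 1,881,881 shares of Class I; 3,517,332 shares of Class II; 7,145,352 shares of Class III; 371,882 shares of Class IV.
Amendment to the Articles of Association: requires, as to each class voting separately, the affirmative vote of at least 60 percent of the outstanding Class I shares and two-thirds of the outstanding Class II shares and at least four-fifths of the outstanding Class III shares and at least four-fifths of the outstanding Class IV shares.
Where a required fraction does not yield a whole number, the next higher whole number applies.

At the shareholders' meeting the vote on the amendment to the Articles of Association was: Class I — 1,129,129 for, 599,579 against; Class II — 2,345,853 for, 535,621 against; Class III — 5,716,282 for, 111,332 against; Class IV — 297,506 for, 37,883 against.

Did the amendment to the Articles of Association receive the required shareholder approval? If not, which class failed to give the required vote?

Approved — every class gave the required vote.

Class I: 3/5 of 1881881 = 1129128.60, rounded up to 1129129; 1,129,129 required, 1,129,129 in favor — approved.
Class II: 2/3 of 3517332 = 2344888; 2,344,888 required, 2,345,853 in favor — approved.
Class III: 4/5 of 7145352 = 5716281.60, rounded up to 5716282; 5,716,282 required, 5,716,282 in favor — approved.
Class IV: 4/5 of 371882 = 297505.60, rounded up to 297506; 297,506 required, 297,506 in favor — approved.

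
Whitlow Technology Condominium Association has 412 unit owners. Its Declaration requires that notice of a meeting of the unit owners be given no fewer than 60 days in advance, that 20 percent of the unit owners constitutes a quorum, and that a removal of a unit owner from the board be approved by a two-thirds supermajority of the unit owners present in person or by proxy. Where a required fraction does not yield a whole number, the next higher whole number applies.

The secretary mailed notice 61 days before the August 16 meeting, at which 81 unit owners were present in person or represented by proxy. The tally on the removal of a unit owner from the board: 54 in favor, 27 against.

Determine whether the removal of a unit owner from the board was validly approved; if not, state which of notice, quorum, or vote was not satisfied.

Notice: 61 days given; 60 required. Satisfied.
Quorum: 20% of 412 = 82.40, rounded up to 83; 81 present. Not satisfied.
Vote: requires two-thirds of those present (81); 2/3 of 81 = 54, so 54 needed; 54 in favor. Satisfied.

Invalid — quorum requirement not satisfied.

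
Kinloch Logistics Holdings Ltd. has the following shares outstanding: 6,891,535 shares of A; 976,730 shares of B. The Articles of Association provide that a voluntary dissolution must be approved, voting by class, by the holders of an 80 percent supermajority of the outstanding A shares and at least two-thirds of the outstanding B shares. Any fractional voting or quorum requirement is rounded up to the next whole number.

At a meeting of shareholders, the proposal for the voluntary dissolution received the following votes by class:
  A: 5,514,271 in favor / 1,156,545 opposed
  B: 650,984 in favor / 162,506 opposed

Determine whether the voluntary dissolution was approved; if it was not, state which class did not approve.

Not approved — the B shares did not give the required vote.

A: 4/5 of 6891535 = 5513228; 5,513,228 required, 5,514,271 in favor — approved.
B: 2/3 of 976730 = 651153.33, rounded up to 651154; 651,154 required, 650,984 in favor — not approved.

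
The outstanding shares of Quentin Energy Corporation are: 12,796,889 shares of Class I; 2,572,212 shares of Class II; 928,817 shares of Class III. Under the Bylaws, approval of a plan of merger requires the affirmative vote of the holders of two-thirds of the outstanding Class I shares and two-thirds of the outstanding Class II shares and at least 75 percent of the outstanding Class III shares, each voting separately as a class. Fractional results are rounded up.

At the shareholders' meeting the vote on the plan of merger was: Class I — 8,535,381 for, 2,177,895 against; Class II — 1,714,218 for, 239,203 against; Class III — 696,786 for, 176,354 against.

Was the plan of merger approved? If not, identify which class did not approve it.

Not approved — the Class II shares did not give the required vote.

Class I: 2/3 of 12796889 = 8531259.33, rounded up to 8531260; 8,531,260 required, 8,535,381 in favor — approved.
Class II: 2/3 of 2572212 = 1714808; 1,714,808 required, 1,714,218 in favor — not approved.
Class III: 3/4 of 928817 = 696612.75, rounded up to 696613; 696,613 required, 696,786 in favor — approved.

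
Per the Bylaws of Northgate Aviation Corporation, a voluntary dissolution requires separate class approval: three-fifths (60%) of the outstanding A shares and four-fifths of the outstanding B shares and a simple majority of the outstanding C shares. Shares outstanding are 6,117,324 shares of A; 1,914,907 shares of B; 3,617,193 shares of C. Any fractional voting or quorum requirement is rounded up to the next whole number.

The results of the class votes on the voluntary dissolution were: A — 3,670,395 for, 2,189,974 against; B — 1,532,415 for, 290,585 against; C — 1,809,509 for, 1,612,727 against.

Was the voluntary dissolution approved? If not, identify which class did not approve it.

A: 3/5 of 6117324 = 3670394.40, rounded up to 3670395; 3,670,395 required, 3,670,395 in favor — approved.
B: 4/5 of 1914907 = 1531925.60, rounded up to 1531926; 1,531,926 required, 1,532,415 in favor — approved.
C: a majority of 3617193 is 1808597; 1,808,597 required, 1,809,509 in favor — approved.

Approved — every class gave the required vote.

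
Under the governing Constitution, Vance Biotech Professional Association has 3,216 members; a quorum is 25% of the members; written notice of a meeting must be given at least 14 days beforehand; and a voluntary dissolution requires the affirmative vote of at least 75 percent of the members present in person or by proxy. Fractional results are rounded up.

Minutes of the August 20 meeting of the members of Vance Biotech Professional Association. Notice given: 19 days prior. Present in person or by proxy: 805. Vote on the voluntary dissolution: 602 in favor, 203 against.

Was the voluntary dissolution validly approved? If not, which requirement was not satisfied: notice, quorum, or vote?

Invalid — vote requirement not satisfied.

Notice: 19 days given; 14 required. Satisfied.
Quorum: 25% of 3,216 = 804; 805 present. Satisfied.
Vote: requires three-fourths of those present (805); 3/4 of 805 = 603.75, rounded up to 604, so 604 needed; 602 in favor. Not satisfied.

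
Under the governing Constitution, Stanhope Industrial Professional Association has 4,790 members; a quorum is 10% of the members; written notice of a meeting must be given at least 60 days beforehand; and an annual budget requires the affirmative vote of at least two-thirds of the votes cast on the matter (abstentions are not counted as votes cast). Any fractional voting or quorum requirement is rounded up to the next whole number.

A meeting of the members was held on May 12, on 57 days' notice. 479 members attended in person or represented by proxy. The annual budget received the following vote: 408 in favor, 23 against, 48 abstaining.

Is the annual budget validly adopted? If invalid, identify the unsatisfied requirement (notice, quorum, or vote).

Invalid — notice requirement not satisfied.

Notice: 57 days given; 60 required. Not satisfied.
Quorum: 10% of 4,790 = 479; 479 present. Satisfied.
Vote: requires two-thirds of the votes cast (479 − 48 abstaining = 431); 2/3 of 431 = 287.33, rounded up to 288, so 288 needed; 408 in favor. Satisfied.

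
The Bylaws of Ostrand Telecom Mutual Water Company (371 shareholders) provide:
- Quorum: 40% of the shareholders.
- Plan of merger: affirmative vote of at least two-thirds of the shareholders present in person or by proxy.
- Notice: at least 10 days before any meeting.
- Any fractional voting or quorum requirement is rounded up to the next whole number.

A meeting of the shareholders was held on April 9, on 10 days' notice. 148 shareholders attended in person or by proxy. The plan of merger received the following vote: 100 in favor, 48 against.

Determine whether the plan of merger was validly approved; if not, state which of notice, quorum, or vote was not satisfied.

Notice: 10 days given; 10 required. Satisfied.
Quorum: 40% of 371 = 148.40, rounded up to 149; 148 present. Not satisfied.
Vote: requires two-thirds of those present (148); 2/3 of 148 = 98.67, rounded up to 99, so 99 needed; 100 in favor. Satisfied.

Invalid — quorum requirement not satisfied.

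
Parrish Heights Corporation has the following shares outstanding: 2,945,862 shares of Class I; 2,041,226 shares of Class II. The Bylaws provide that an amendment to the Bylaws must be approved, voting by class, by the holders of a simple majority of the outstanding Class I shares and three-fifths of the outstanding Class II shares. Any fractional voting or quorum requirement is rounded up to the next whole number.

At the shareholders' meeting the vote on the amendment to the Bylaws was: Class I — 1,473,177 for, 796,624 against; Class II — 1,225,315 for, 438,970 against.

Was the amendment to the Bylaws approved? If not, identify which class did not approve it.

Approved — every class gave the required vote.

Class I: a majority of 2945862 is 1472932; 1,472,932 required, 1,473,177 in favor — approved.
Class II: 3/5 of 2041226 = 1224735.60, rounded up to 1224736; 1,224,736 required, 1,225,315 in favor — approved.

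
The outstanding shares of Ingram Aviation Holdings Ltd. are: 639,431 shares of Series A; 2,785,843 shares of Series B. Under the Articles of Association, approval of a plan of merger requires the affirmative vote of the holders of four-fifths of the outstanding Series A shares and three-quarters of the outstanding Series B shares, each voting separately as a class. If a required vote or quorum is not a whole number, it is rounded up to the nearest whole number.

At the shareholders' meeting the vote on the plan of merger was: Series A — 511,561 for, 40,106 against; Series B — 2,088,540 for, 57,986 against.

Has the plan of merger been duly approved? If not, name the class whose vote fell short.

Series A: 4/5 of 639431 = 511544.80, rounded up to 511545; 511,545 required, 511,561 in favor — approved.
Series B: 3/4 of 2785843 = 2089382.25, rounded up to 2089383; 2,089,383 required, 2,088,540 in favor — not approved.

Not approved — the Series B shares did not give the required vote.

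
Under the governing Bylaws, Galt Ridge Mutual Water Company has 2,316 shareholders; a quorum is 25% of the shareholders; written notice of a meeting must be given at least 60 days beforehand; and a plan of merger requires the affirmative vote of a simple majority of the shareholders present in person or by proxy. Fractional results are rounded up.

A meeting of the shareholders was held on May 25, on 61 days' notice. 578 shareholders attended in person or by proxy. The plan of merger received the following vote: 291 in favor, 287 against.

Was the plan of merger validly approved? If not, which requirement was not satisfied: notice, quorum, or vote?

Notice: 61 days given; 60 required. Satisfied.
Quorum: 25% of 2,316 = 579; 578 present. Not satisfied.
Vote: requires a majority of those present (578); a majority of 578 is 290, so 290 needed; 291 in favor. Satisfied.

Invalid — quorum requirement not satisfied.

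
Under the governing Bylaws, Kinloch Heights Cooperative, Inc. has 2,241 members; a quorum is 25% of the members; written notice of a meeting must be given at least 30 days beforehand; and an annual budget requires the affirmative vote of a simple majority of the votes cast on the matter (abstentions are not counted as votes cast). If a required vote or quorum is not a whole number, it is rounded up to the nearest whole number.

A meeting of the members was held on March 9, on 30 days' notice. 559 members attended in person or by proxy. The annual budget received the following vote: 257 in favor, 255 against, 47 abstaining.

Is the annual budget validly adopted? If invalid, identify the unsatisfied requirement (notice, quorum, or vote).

Notice: 30 days given; 30 required. Satisfied.
Quorum: 25% of 2,241 = 560.25, rounded up to 561; 559 present. Not satisfied.
Vote: requires a majority of the votes cast (559 − 47 abstaining = 512); a majority of 512 is 257, so 257 needed; 257 in favor. Satisfied.

Invalid — quorum requirement not satisfied.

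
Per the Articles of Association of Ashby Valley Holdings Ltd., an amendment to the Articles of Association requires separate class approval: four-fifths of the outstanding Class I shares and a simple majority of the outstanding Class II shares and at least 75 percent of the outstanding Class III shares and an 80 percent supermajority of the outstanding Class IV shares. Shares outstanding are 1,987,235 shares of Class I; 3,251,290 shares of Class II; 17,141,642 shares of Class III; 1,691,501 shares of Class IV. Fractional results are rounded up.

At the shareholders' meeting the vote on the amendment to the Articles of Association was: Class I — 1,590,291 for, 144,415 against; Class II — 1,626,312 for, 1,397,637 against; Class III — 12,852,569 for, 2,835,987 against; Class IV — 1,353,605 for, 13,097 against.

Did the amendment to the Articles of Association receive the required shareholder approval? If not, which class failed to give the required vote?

Not approved — the Class III shares did not give the required vote.

Class I: 4/5 of 1987235 = 1589788; 1,589,788 required, 1,590,291 in favor — approved.
Class II: a majority of 3251290 is 1625646; 1,625,646 required, 1,626,312 in favor — approved.
Class III: 3/4 of 17141642 = 12856231.50, rounded up to 12856232; 12,856,232 required, 12,852,569 in favor — not approved.
Class IV: 4/5 of 1691501 = 1353200.80, rounded up to 1353201; 1,353,201 required, 1,353,605 in favor — approved.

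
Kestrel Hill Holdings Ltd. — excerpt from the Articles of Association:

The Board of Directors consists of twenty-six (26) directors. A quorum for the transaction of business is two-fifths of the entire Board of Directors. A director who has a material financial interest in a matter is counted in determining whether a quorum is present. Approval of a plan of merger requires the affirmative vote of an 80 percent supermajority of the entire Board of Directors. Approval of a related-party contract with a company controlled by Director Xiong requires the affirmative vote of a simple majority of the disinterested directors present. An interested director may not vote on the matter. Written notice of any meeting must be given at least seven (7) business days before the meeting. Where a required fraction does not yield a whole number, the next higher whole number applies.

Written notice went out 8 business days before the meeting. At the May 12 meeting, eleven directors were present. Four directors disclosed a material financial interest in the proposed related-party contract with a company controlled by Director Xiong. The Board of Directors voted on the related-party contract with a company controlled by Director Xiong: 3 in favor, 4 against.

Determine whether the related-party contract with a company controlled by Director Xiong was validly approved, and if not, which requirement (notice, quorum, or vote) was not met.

Invalid — vote requirement not satisfied.

Notice: 8 business days given; 7 required (8 ≥ 7). Satisfied.
Quorum: 11 present (interested directors count toward quorum); quorum is 11. Satisfied.
Vote: the related-party contract with a company controlled by Director Xiong requires a majority of the disinterested directors present (11 − 4 = 7). A majority of 7 is 4, so 4 affirmative votes are needed; 3 voted in favor. Not satisfied.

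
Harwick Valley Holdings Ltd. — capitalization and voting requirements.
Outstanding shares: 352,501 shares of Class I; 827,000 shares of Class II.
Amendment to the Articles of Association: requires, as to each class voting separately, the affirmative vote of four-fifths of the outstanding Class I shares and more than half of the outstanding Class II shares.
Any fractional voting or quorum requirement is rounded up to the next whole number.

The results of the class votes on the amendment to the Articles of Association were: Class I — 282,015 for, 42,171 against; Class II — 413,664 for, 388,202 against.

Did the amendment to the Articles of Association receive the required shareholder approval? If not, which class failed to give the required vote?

Approved — every class gave the required vote.

Class I: 4/5 of 352501 = 282000.80, rounded up to 282001; 282,001 required, 282,015 in favor — approved.
Class II: a majority of 827000 is 413501; 413,501 required, 413,664 in favor — approved.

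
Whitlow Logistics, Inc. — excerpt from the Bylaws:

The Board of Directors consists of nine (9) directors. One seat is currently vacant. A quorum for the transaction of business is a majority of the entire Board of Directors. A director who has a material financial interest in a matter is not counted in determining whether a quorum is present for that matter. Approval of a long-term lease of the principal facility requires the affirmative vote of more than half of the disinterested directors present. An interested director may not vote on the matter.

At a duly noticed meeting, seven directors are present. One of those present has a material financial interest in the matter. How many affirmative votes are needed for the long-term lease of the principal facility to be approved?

4

The long-term lease of the principal facility requires a majority of the disinterested directors present (7 − 1 = 6).
A majority of 6 is 4.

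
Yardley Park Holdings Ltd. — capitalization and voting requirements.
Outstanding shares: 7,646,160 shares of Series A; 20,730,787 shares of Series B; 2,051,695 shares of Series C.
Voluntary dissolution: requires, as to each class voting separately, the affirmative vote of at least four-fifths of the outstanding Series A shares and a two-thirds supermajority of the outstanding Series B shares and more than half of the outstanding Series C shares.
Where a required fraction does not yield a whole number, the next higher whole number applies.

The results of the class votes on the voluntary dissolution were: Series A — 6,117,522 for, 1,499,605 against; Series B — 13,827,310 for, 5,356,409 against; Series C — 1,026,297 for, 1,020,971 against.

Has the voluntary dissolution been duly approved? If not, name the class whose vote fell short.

Approved — every class gave the required vote.

Series A: 4/5 of 7646160 = 6116928; 6,116,928 required, 6,117,522 in favor — approved.
Series B: 2/3 of 20730787 = 13820524.67, rounded up to 13820525; 13,820,525 required, 13,827,310 in favor — approved.
Series C: a majority of 2051695 is 1025848; 1,025,848 required, 1,026,297 in favor — approved.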